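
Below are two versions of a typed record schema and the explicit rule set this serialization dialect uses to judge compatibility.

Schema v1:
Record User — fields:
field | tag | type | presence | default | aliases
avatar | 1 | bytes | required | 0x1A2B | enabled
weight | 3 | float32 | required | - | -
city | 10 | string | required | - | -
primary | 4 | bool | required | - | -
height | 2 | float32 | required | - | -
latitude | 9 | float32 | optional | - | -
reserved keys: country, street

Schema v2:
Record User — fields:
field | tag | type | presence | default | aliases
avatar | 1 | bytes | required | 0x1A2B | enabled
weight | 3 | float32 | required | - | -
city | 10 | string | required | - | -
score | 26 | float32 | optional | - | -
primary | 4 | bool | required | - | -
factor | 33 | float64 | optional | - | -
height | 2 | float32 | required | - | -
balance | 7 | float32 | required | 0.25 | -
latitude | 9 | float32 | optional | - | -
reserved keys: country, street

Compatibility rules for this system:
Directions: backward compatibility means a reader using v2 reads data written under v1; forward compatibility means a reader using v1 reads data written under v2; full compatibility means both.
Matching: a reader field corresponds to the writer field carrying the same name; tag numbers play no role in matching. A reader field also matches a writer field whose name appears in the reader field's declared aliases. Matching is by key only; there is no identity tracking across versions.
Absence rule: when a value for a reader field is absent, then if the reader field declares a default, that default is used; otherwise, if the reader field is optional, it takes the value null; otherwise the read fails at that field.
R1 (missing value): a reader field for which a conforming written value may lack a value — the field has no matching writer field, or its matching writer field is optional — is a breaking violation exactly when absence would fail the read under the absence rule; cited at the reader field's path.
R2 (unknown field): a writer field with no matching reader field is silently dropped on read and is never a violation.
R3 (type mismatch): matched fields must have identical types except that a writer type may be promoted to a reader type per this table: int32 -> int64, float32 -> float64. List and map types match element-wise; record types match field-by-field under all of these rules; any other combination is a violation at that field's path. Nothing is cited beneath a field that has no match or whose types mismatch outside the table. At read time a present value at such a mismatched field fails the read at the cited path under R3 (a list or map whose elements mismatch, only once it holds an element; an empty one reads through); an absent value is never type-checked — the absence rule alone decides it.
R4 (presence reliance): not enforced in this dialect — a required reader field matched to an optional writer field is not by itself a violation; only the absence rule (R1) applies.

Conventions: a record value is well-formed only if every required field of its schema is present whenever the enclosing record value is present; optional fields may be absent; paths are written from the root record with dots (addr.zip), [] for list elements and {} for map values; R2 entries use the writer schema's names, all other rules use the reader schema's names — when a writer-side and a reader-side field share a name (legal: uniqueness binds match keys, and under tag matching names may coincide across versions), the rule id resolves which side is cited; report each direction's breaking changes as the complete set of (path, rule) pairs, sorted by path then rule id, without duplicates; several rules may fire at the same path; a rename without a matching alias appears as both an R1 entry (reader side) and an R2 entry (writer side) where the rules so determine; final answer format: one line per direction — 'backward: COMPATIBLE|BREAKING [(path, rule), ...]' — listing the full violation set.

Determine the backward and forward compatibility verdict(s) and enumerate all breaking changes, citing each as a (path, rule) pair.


in User below, arrows point writer -> reader
backward pass over User, reader schema v2, writer schema v1:
  avatar: bytes -> bytes, writer required; from avatar
  weight: float32 -> float32, writer required; from weight
  city: string -> string, writer required; from city
  score: no writer-side match
  primary: bool -> bool, writer required; from primary
  factor: no writer-side match
  height: float32 -> float32, writer required; from height
  balance: no writer-side match
  latitude: float32 -> float32, writer optional; from latitude
  => no violations; backward on User: COMPATIBLE
forward pass over User, reader schema v1, writer schema v2:
  avatar: bytes -> bytes, writer required; from avatar
  weight: float32 -> float32, writer required; from weight
  city: string -> string, writer required; from city
  primary: bool -> bool, writer required; from primary
  height: float32 -> float32, writer required; from height
  latitude: float32 -> float32, writer optional; from latitude
  writer field score has no reader counterpart
  writer field factor has no reader counterpart
  writer field balance has no reader counterpart
  => no violations; forward on User: COMPATIBLE

backward: COMPATIBLE []; forward: COMPATIBLE []


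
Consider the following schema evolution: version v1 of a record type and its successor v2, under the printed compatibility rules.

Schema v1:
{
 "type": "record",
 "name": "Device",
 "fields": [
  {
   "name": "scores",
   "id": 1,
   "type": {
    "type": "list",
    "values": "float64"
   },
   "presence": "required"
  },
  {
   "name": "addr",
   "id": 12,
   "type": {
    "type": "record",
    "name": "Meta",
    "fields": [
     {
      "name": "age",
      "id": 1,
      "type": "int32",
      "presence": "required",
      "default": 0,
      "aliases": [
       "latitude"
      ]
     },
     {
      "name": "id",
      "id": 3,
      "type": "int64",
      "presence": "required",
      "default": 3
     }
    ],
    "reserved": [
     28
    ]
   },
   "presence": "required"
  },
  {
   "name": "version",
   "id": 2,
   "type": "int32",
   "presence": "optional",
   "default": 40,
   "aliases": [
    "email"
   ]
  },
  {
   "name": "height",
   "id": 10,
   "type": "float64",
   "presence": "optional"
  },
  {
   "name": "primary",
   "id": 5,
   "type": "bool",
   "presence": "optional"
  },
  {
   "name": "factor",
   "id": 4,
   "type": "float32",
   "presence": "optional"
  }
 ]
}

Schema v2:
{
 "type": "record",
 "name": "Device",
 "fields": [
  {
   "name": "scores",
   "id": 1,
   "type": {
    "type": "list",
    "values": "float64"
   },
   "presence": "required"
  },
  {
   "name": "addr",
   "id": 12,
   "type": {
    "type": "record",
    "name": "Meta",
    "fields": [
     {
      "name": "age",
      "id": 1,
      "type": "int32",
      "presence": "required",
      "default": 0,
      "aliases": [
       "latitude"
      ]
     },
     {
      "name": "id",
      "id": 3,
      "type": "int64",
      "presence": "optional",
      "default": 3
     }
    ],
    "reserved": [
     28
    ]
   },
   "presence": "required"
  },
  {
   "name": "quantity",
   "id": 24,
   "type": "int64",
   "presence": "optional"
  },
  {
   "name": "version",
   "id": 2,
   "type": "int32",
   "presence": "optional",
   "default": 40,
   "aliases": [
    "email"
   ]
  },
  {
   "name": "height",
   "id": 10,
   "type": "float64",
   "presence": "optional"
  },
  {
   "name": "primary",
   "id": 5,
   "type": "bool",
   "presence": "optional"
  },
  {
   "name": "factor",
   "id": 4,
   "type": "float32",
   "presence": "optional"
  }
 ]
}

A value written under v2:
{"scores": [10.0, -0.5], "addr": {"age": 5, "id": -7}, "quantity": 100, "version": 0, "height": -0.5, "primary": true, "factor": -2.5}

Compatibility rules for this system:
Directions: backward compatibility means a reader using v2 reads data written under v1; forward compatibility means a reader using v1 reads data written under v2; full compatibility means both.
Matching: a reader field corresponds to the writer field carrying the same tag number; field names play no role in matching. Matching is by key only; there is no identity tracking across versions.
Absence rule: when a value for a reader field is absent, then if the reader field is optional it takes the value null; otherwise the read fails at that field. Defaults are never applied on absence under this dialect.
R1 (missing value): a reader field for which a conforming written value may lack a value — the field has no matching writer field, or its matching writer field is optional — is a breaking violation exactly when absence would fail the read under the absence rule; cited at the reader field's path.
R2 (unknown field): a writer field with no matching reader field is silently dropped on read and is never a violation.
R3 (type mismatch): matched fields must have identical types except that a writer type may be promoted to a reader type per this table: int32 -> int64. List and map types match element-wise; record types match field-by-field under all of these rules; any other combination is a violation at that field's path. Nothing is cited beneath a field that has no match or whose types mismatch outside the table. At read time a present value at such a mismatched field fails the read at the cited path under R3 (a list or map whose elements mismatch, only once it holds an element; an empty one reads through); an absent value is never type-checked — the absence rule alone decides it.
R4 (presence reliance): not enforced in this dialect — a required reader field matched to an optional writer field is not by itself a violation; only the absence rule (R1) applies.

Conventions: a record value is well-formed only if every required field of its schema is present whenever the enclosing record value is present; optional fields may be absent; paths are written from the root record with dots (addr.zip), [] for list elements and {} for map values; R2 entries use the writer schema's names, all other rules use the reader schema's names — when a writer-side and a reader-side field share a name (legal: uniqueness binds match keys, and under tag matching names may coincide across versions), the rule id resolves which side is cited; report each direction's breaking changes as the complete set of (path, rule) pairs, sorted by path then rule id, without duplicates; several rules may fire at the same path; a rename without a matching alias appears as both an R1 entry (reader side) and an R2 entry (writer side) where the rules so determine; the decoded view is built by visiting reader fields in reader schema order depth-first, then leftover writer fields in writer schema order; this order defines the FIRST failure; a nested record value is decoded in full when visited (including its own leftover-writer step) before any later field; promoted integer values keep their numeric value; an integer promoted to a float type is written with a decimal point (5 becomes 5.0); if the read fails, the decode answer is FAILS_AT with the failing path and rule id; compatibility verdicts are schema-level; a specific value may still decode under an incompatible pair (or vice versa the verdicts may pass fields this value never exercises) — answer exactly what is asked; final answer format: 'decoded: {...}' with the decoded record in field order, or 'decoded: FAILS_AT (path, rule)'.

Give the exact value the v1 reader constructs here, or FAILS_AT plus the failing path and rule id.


decoded: {"scores": [10.0, -0.5], "addr": {"age": 5, "id": -7}, "version": 0, "height": -0.5, "primary": true, "factor": -2.5}

the writer's type comes first in each Device pair
decode walk for Device under reader schema v1:
  scores := [10.0, -0.5]
  addr.age := 5
  addr.id := -7
  version := 0
  height := -0.5
  primary := true
  factor := -2.5
  writer quantity: unmatched, discarded
  => decoded: {"scores": [10.0, -0.5], "addr": {"age": 5, "id": -7}, "version": 0, "height": -0.5, "primary": true, "factor": -2.5}
remaining Device differences; none change what is asked:
  added field quantity to record Device: optional int64, tag 24 (in v2 it sits immediately before version) -> fires no rule on Device under this dialect and leaves the result unchanged
  field id in record Meta: required changed to optional -> changes Device's schema-level verdicts only — the decode of this value is the same


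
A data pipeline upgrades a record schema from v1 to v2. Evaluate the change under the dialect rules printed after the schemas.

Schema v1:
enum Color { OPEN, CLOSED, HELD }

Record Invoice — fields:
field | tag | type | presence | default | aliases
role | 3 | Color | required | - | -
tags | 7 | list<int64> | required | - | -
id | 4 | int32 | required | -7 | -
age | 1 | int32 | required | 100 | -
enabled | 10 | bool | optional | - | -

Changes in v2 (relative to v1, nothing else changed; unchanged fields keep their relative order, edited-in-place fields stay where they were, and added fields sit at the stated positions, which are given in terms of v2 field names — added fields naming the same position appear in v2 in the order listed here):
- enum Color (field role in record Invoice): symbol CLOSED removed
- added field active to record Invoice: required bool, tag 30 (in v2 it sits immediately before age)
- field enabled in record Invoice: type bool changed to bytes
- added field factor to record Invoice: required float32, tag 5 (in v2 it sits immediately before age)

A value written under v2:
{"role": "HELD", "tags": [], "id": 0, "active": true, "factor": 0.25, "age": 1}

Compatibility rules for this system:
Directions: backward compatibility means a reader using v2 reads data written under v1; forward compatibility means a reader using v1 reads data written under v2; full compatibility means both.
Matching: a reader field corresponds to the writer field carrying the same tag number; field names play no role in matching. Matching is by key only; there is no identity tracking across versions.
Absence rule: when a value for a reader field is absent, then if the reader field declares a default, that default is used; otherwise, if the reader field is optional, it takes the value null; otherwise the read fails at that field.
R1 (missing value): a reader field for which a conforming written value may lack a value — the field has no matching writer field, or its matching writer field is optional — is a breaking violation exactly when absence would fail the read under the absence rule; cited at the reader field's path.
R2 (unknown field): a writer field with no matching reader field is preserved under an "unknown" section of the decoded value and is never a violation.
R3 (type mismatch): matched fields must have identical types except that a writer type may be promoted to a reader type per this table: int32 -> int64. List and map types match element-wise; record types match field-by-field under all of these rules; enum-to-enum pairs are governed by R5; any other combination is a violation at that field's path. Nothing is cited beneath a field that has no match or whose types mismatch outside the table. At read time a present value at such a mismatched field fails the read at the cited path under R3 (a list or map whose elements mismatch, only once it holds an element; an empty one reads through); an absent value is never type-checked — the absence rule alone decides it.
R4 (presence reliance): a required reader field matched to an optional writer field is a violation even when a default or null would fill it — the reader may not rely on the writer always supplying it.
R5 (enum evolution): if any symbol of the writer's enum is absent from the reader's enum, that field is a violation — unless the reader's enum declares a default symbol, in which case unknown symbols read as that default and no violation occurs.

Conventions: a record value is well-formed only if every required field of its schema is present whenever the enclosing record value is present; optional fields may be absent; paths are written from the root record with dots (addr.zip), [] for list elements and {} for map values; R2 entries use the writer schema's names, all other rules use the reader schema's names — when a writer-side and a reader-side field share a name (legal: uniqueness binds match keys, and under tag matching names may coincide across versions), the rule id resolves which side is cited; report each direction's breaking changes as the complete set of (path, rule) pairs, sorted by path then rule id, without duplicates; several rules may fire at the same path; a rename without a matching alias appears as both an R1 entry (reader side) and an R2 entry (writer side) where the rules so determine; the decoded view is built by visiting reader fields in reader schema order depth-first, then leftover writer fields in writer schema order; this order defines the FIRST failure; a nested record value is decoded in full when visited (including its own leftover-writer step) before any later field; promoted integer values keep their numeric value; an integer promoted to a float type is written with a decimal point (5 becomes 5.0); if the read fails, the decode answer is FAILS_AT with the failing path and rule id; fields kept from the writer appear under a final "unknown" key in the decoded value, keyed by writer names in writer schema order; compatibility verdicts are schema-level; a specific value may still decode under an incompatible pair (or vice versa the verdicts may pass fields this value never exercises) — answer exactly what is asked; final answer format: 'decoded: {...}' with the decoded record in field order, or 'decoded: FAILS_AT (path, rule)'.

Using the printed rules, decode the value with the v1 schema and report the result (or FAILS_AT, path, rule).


decoded: {"role": "HELD", "tags": [], "id": 0, "age": 1, "enabled": null, "unknown": {"active": true, "factor": 0.25}}

arrows below run writer -> reader for Invoice
decode walk for Invoice under reader schema v1:
  role := "HELD"
  tags := []
  id := 0
  age := 1
  enabled := null (missing; optional => null)
  writer active: kept under "unknown"
  writer factor: kept under "unknown"
  => decoded: {"role": "HELD", "tags": [], "id": 0, "age": 1, "enabled": null, "unknown": {"active": true, "factor": 0.25}}
remaining Invoice differences; none change what is asked:
  enum Color (field role in record Invoice): symbol CLOSED removed -> shifts the Invoice verdicts, not this decode
  field enabled in record Invoice: type bool changed to bytes -> shifts the Invoice verdicts, not this decode


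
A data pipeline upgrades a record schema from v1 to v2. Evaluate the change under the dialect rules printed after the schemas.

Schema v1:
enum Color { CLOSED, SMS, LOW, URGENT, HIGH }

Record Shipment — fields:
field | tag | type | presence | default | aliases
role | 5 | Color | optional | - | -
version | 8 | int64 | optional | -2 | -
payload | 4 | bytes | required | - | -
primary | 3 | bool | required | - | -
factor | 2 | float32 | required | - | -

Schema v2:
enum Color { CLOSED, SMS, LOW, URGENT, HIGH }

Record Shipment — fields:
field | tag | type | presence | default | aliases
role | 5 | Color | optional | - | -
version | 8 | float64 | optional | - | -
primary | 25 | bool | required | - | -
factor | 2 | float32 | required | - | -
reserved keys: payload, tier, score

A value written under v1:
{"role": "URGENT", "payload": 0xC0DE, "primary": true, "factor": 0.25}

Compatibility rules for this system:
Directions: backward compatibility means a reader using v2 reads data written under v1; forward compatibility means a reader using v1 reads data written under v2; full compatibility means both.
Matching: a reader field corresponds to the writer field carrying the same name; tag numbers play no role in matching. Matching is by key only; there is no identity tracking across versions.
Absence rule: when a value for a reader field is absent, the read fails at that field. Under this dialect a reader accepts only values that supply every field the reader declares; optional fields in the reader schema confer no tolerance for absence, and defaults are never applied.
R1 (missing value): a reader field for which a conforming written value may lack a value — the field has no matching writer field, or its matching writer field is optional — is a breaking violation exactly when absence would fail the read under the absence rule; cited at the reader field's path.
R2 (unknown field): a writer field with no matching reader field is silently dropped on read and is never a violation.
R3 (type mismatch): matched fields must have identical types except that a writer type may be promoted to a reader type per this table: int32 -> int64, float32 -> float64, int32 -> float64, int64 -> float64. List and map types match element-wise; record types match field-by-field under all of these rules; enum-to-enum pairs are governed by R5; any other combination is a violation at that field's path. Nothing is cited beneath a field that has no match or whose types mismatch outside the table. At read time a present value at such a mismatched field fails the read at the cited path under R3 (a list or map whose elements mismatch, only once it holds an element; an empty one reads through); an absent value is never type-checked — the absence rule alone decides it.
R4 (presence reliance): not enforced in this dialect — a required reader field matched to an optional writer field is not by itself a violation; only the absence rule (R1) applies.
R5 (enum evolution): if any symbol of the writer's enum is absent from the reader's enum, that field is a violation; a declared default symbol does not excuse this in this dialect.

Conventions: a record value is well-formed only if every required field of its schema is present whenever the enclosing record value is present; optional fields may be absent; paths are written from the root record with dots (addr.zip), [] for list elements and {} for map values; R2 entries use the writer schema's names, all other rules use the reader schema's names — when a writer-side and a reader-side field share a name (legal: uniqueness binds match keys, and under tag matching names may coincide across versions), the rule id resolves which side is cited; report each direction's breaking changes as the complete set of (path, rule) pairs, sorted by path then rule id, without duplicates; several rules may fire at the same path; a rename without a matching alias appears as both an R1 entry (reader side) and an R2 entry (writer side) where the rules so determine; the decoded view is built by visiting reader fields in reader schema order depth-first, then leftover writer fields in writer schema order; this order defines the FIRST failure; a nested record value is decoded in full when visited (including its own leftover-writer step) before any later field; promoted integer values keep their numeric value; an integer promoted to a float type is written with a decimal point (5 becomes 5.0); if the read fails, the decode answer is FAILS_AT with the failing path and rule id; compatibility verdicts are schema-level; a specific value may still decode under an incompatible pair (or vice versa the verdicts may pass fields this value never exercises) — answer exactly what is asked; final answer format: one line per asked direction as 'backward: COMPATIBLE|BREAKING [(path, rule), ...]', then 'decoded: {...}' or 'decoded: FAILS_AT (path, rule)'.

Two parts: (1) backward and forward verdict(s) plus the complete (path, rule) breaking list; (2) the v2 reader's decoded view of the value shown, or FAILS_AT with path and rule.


backward: BREAKING [(role, R1), (version, R1)]; forward: BREAKING [(payload, R1), (role, R1), (version, R1), (version, R3)]; decoded: FAILS_AT (version, R1)

in Shipment below, arrows point writer -> reader
backward on Shipment — v2 reading data written by v1:
  role: Color -> Color, writer optional; from role
  version: int64 -> float64, writer optional; from version
  primary: bool -> bool, writer required; from primary
  factor: float32 -> float32, writer required; from factor
  payload (writer side), unknown to reader
  rule R1 violated at role
  rule R1 violated at version
  => 2 violation(s): backward is BREAKING for Shipment
forward on Shipment — v1 reading data written by v2:
  role: Color -> Color, writer optional; from role
  version: float64 -> int64, writer optional; from version
  payload: no writer match
  primary: bool -> bool, writer required; from primary
  factor: float32 -> float32, writer required; from factor
  rule R1 violated at payload
  rule R1 violated at role
  rule R1 violated at version
  rule R3 violated at version
  => 4 violation(s): forward is BREAKING for Shipment
decode (reader v2):
  role := "URGENT"
  read fails at version under R1 (no fill)
  => FAILS_AT (version, R1)


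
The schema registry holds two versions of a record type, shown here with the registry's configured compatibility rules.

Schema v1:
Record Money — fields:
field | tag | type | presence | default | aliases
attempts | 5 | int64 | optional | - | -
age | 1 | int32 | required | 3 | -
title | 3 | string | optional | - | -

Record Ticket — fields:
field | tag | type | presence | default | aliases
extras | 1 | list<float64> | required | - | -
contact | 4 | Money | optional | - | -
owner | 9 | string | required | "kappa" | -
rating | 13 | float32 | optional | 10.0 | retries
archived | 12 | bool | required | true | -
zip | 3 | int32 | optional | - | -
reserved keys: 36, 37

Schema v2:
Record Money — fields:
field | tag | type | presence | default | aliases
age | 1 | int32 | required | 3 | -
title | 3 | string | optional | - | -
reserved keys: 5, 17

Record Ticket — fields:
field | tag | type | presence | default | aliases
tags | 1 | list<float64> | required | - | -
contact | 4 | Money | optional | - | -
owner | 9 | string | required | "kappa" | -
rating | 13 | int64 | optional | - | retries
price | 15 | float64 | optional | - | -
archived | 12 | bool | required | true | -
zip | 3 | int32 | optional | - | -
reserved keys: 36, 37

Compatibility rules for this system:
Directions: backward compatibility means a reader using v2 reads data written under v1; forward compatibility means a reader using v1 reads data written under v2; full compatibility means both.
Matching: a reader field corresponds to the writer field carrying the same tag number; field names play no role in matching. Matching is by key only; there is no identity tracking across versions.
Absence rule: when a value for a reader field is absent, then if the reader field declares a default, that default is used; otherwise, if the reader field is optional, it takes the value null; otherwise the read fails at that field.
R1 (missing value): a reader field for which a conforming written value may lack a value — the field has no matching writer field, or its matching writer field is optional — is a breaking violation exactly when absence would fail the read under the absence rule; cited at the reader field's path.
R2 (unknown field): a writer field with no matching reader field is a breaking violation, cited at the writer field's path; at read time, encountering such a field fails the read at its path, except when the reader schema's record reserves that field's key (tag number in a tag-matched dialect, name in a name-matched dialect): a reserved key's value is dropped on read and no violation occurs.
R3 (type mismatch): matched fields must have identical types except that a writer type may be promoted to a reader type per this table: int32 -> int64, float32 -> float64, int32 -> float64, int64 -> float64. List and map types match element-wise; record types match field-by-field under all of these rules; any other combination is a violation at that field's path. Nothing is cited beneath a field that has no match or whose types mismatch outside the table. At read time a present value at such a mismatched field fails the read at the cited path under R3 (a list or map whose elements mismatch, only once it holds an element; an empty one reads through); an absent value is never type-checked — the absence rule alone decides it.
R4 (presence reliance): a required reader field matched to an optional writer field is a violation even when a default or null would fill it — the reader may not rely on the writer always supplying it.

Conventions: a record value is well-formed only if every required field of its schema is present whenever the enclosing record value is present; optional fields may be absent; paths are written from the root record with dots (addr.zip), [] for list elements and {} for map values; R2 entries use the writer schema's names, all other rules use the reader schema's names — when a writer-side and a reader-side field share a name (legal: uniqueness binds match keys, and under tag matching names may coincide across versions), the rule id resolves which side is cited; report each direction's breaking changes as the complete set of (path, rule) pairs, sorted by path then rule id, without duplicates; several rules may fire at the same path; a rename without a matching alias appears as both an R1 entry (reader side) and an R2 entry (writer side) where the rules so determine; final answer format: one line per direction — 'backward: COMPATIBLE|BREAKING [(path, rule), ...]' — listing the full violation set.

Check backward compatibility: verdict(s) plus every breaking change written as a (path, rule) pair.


arrows below run writer -> reader for Ticket
checking backward for Ticket: reader v2 against writer v1:
  tags <- extras (list<float64> -> list<float64>, writer required)
  contact <- contact (Money -> Money, writer optional)
  owner <- owner (string -> string, writer required)
  rating <- rating (float32 -> int64, writer optional)
  price: no writer match
  archived <- archived (bool -> bool, writer required)
  zip <- zip (int32 -> int32, writer optional)
  contact.age <- contact.age (int32 -> int32, writer required)
  contact.title <- contact.title (string -> string, writer optional)
  contact.attempts (writer side), unknown to reader
  breaking: (rating, R3)
  => 1 violation(s): backward is BREAKING for Ticket
the rest of the Ticket diff is inert for this question:
  removed field attempts from record Money (its key 5 joins the reserved list) -> fires no rule on Ticket, leaving the asked answer as it is
  renamed field extras to tags in record Ticket -> fires no rule on Ticket, leaving the asked answer as it is
  added field price to record Ticket: optional float64, tag 15 (in v2 it sits immediately before archived) -> fires only in the forward direction of Ticket, which is not asked here

backward: BREAKING [(rating, R3)]


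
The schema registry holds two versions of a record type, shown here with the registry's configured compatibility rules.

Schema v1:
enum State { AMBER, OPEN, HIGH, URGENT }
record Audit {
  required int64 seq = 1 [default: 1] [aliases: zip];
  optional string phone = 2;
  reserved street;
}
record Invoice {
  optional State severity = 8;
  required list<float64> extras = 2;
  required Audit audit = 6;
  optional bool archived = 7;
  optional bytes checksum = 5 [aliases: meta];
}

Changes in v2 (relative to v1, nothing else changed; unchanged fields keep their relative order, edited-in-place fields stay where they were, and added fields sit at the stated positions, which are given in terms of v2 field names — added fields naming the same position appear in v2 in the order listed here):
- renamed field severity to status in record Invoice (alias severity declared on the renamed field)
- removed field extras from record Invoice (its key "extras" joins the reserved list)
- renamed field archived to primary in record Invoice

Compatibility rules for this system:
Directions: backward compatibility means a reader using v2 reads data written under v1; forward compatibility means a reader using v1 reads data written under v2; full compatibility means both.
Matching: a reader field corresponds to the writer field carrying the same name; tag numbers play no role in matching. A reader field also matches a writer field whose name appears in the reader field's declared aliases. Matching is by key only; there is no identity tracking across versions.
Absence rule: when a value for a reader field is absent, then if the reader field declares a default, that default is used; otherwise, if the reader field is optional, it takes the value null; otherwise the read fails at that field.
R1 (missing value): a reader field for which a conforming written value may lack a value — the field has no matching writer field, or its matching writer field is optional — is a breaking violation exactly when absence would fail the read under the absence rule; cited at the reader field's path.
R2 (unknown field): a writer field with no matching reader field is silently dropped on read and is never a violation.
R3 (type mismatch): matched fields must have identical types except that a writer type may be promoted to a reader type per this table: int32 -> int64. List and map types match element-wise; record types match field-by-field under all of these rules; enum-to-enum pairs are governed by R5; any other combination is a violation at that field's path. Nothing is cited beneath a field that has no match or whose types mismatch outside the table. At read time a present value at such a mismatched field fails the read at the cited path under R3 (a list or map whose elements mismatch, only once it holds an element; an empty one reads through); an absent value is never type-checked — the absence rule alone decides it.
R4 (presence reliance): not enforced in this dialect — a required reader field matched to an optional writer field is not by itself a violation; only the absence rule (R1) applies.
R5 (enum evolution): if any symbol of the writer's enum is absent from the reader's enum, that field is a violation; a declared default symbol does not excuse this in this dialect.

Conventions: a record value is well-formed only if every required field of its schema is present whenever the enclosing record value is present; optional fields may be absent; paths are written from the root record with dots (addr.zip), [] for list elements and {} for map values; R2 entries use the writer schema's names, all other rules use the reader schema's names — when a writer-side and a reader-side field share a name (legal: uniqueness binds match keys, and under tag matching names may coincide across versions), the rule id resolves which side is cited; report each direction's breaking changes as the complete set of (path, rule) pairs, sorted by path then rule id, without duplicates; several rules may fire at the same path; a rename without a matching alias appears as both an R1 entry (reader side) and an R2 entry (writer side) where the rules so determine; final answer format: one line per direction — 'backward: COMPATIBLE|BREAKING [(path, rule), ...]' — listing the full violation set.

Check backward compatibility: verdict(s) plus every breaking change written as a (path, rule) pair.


backward: COMPATIBLE []

the writer's type comes first in each Invoice pair
checking backward for Invoice: reader v2 against writer v1:
  status: State -> State, writer optional; from severity
  audit: Audit -> Audit, writer required; from audit
  primary: no writer match
  checksum: bytes -> bytes, writer optional; from checksum
  leftover writer field: extras
  leftover writer field: archived
  audit.seq: int64 -> int64, writer required; from audit.seq
  audit.phone: string -> string, writer optional; from audit.phone
  => backward verdict for Invoice: COMPATIBLE, no violations
the other Invoice changes do not affect what is asked:
  renamed field severity to status in record Invoice (alias severity declared on the renamed field) -> no rule fires on it in Invoice's dialect; the asked verdict holds
  removed field extras from record Invoice (its key "extras" joins the reserved list) -> its effect on Invoice is confined to the forward direction, not asked
  renamed field archived to primary in record Invoice -> no rule fires on it in Invoice's dialect; the asked verdict holds


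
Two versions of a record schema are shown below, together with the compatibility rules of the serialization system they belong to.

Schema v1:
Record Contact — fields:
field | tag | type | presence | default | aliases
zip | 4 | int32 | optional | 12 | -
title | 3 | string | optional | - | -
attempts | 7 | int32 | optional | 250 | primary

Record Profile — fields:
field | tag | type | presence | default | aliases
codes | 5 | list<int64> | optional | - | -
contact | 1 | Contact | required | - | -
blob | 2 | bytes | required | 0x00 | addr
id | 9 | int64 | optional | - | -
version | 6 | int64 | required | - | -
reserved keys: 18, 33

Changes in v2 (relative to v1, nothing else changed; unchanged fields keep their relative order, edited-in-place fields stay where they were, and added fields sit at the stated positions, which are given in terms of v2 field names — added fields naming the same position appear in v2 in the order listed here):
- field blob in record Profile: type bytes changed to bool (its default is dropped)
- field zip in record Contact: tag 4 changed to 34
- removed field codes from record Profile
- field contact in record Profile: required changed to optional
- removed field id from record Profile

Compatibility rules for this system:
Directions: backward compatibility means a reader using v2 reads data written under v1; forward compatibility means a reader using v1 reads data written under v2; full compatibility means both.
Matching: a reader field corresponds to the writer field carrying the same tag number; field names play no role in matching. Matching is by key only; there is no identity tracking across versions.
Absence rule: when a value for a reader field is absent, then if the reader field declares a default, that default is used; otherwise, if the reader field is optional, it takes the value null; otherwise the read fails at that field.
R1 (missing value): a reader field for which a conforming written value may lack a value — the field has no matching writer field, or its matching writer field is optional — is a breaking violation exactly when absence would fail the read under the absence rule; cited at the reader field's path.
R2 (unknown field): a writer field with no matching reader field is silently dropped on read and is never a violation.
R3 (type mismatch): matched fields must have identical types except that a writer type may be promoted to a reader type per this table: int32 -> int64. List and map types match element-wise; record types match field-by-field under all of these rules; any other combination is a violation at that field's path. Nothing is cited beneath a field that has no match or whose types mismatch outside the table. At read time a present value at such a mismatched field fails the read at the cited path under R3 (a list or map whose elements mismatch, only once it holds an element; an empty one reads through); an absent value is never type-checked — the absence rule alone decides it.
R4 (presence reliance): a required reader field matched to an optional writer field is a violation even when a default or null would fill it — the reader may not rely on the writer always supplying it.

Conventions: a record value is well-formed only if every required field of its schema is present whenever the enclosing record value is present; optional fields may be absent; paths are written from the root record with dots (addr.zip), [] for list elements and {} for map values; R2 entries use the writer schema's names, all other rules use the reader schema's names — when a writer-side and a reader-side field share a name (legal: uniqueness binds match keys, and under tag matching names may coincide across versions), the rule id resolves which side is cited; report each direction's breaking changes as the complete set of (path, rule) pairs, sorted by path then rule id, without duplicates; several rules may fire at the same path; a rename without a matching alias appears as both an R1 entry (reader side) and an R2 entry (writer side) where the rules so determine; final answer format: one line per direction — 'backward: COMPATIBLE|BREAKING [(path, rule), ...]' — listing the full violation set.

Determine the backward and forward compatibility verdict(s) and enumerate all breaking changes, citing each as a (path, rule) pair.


each type pair in Profile: writer, then reader
backward pass over Profile, reader schema v2, writer schema v1:
  contact: Contact -> Contact, writer required; from contact
  blob: bytes -> bool, writer required; from blob
  version: int64 -> int64, writer required; from version
  writer codes: unknown to reader
  writer id: unknown to reader
  contact.zip: no writer match
  contact.title: string -> string, writer optional; from contact.title
  contact.attempts: int32 -> int32, writer optional; from contact.attempts
  writer contact.zip: unknown to reader
  breaking: (blob, R3)
  => 1 violation(s): backward is BREAKING for Profile
forward pass over Profile, reader schema v1, writer schema v2:
  codes: no writer match
  contact: Contact -> Contact, writer optional; from contact
  blob: bool -> bytes, writer required; from blob
  id: no writer match
  version: int64 -> int64, writer required; from version
  contact.zip: no writer match
  contact.title: string -> string, writer optional; from contact.title
  contact.attempts: int32 -> int32, writer optional; from contact.attempts
  writer contact.zip: unknown to reader
  breaking: (blob, R3)
  breaking: (contact, R1)
  breaking: (contact, R4)
  => 3 violation(s): forward is BREAKING for Profile

backward: BREAKING [(blob, R3)]; forward: BREAKING [(blob, R3), (contact, R1), (contact, R4)]
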